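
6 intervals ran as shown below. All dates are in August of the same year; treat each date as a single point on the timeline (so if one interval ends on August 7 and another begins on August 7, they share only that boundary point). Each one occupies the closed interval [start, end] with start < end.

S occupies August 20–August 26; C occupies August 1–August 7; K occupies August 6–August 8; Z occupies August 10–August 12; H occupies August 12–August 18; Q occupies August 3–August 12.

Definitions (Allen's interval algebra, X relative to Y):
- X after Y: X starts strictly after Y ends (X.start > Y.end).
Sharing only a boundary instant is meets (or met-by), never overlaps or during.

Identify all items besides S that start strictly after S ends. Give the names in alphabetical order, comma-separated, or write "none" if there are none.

none

Target S = [August 20, August 26].
C [August 1, August 7] → before → no.
H [August 12, August 18] → before → no.
K [August 6, August 8] → before → no.
Q [August 3, August 12] → before → no.
Z [August 10, August 12] → before → no.
Result: none.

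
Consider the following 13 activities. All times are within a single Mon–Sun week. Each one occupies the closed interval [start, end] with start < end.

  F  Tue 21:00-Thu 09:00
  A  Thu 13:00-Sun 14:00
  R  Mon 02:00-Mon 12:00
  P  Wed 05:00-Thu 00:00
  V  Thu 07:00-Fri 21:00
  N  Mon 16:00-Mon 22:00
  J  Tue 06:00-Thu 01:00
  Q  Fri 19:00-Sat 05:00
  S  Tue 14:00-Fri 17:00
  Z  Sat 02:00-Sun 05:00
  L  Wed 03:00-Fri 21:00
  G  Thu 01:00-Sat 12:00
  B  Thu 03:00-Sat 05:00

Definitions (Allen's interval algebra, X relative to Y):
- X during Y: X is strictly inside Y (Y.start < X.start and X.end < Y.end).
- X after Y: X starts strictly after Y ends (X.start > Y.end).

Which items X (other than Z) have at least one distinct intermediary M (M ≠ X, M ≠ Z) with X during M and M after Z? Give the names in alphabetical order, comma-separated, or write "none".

Target Z = [Sat 02:00, Sun 05:00].
Intermediaries M with M after Z: none.
Union: none.

none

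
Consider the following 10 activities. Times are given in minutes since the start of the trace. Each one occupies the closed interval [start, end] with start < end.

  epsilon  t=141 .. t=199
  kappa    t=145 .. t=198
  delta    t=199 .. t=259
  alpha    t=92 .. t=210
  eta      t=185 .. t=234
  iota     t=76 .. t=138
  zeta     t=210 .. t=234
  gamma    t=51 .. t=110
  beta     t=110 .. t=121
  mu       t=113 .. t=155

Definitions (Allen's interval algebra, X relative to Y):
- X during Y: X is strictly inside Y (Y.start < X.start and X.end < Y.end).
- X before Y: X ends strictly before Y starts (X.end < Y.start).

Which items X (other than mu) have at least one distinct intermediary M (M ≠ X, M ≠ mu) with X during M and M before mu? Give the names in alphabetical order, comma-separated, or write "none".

none

Target mu = [t=113, t=155].
Intermediaries M with M before mu: gamma.
Via gamma — items with X during gamma: none.
Union: none.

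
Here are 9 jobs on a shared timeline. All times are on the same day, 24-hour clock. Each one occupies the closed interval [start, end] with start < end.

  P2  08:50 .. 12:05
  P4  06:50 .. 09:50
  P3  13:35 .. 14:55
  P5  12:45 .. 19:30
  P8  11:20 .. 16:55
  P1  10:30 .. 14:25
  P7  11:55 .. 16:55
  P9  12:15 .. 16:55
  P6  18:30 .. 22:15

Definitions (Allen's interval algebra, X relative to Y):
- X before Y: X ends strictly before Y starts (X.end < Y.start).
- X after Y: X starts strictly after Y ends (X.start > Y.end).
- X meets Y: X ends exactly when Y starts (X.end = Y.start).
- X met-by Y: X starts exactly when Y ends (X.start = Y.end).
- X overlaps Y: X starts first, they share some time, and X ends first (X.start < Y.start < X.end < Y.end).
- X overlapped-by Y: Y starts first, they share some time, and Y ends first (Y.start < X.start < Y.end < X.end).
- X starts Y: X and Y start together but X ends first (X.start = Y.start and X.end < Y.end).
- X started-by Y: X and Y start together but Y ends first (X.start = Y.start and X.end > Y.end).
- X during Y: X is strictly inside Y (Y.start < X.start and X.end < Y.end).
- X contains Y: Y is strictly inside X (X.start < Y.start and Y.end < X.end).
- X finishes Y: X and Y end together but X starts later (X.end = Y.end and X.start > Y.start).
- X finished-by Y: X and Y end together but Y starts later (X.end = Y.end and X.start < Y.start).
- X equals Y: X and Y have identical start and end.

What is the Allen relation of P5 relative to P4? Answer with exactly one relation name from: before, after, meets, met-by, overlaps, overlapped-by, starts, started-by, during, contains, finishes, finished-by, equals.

after

P5 = [12:45, 19:30]; P4 = [06:50, 09:50].
Compare endpoints: P5.start > P4.start, P5.start > P4.end, P5.end > P4.start, P5.end > P4.end.
That pattern is 'after'.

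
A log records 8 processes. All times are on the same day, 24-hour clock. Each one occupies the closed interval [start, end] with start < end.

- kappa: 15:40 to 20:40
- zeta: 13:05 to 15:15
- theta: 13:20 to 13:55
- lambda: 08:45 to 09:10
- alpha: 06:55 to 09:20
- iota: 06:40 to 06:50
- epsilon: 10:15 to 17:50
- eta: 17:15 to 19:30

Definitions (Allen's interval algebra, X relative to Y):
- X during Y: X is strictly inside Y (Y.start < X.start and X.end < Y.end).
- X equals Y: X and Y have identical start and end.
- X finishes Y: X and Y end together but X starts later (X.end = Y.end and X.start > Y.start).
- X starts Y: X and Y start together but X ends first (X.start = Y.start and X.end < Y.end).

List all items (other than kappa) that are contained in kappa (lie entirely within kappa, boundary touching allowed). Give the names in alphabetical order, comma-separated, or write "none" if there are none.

eta

Target kappa = [15:40, 20:40].
alpha [06:55, 09:20] → before → no.
epsilon [10:15, 17:50] → overlaps → no.
eta [17:15, 19:30] → during → yes.
iota [06:40, 06:50] → before → no.
lambda [08:45, 09:10] → before → no.
theta [13:20, 13:55] → before → no.
zeta [13:05, 15:15] → before → no.
Result: eta.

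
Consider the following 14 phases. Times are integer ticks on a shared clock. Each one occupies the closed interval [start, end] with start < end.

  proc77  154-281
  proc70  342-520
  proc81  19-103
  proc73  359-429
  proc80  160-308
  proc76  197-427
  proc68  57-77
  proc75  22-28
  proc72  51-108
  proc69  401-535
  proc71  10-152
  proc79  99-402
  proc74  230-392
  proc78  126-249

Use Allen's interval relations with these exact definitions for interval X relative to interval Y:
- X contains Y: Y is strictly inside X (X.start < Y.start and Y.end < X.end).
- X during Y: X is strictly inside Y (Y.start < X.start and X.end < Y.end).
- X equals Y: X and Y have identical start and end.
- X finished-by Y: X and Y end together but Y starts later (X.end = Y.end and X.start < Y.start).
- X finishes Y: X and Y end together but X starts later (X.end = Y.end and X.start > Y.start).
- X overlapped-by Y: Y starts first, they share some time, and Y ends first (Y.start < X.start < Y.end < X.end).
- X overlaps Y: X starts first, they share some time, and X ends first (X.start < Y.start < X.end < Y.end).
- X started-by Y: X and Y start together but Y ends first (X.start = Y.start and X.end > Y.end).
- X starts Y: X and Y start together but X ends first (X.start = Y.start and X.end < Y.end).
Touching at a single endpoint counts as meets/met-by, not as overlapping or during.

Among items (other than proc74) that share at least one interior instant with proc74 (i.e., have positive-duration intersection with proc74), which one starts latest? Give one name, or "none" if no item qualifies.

Target proc74 = [230, 392].
proc68 [57, 77] → before → excluded.
proc69 [401, 535] → after → excluded.
proc70 [342, 520] → overlapped-by → candidate.
proc71 [10, 152] → before → excluded.
proc72 [51, 108] → before → excluded.
proc73 [359, 429] → overlapped-by → candidate.
proc75 [22, 28] → before → excluded.
proc76 [197, 427] → contains → candidate.
proc77 [154, 281] → overlaps → candidate.
proc78 [126, 249] → overlaps → candidate.
proc79 [99, 402] → contains → candidate.
proc80 [160, 308] → overlaps → candidate.
proc81 [19, 103] → before → excluded.
Among candidates, latest start is 359 → proc73.

proc73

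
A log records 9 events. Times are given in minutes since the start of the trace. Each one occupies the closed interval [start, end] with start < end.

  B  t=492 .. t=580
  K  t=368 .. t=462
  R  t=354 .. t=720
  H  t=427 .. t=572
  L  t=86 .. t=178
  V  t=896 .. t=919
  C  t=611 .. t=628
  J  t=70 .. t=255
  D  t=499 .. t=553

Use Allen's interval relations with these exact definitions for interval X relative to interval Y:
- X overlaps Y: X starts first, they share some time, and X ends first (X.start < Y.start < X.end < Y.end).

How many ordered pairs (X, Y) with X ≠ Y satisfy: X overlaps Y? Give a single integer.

Checking all 72 ordered pairs for relation 'overlaps'; matching pairs in alphabetical order:
(H, B): H overlaps B ✓
(K, H): K overlaps H ✓
Count: 2.

2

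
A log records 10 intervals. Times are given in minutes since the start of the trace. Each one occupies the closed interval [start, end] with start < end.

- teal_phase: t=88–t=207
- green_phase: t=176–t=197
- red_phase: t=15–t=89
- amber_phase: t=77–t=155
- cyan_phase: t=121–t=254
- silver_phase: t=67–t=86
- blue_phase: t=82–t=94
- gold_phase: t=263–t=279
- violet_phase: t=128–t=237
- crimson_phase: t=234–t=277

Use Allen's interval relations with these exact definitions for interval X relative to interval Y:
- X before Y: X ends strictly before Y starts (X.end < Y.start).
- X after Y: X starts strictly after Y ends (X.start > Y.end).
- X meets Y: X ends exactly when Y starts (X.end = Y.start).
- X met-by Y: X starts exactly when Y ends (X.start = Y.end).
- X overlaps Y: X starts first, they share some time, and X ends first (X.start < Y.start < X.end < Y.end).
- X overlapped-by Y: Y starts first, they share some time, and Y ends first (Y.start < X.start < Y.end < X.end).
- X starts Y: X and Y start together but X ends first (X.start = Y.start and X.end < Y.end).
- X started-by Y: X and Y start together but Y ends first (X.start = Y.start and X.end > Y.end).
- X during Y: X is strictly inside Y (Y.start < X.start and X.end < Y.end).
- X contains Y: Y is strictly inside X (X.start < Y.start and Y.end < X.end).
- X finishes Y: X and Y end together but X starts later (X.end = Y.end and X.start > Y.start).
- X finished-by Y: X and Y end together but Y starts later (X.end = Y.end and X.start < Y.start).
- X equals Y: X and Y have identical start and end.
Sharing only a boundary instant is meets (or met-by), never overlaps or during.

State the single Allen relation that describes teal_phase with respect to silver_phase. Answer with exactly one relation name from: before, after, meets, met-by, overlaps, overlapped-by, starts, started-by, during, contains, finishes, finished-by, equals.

after

teal_phase = [t=88, t=207]; silver_phase = [t=67, t=86].
Compare endpoints: teal_phase.start > silver_phase.start, teal_phase.start > silver_phase.end, teal_phase.end > silver_phase.start, teal_phase.end > silver_phase.end.
That pattern is 'after'.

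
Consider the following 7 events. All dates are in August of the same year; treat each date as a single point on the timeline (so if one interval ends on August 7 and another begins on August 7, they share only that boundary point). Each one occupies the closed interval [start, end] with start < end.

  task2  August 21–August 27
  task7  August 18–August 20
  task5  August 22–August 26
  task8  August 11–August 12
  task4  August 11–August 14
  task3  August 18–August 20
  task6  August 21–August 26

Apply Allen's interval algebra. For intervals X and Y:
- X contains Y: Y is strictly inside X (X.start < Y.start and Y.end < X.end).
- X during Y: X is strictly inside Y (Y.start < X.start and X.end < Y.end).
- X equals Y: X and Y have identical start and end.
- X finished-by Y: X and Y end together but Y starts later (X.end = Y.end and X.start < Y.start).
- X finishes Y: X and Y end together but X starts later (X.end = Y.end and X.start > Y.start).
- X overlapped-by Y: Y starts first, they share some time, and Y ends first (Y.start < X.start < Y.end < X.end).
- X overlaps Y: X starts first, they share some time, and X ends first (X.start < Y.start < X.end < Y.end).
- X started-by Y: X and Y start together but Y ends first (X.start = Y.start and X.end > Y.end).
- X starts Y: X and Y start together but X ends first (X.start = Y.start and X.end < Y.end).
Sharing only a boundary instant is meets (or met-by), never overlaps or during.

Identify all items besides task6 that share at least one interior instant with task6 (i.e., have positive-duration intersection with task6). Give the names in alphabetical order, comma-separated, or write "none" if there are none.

task2, task5

Target task6 = [August 21, August 26].
task2 [August 21, August 27] → started-by → yes.
task3 [August 18, August 20] → before → no.
task4 [August 11, August 14] → before → no.
task5 [August 22, August 26] → finishes → yes.
task7 [August 18, August 20] → before → no.
task8 [August 11, August 12] → before → no.
Result: task2, task5.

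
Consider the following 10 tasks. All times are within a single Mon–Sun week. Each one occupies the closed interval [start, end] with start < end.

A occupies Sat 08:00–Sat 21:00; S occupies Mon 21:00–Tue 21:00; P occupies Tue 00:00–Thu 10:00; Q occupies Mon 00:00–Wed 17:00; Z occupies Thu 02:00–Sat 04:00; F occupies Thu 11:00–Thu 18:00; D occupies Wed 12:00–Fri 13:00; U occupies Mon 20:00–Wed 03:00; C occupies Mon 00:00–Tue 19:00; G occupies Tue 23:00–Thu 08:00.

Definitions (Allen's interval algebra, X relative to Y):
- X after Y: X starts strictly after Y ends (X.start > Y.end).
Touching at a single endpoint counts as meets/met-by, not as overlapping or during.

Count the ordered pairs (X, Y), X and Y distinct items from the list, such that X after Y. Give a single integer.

Checking all 90 ordered pairs for relation 'after'; matching pairs in alphabetical order:
(A, C): A after C ✓
(A, D): A after D ✓
(A, F): A after F ✓
(A, G): A after G ✓
(A, P): A after P ✓
(A, Q): A after Q ✓
(A, S): A after S ✓
(A, U): A after U ✓
(A, Z): A after Z ✓
(D, C): D after C ✓
(D, S): D after S ✓
(D, U): D after U ✓
(F, C): F after C ✓
(F, G): F after G ✓
(F, P): F after P ✓
(F, Q): F after Q ✓
(F, S): F after S ✓
(F, U): F after U ✓
(G, C): G after C ✓
(G, S): G after S ✓
(Z, C): Z after C ✓
(Z, Q): Z after Q ✓
(Z, S): Z after S ✓
(Z, U): Z after U ✓
Count: 24.

24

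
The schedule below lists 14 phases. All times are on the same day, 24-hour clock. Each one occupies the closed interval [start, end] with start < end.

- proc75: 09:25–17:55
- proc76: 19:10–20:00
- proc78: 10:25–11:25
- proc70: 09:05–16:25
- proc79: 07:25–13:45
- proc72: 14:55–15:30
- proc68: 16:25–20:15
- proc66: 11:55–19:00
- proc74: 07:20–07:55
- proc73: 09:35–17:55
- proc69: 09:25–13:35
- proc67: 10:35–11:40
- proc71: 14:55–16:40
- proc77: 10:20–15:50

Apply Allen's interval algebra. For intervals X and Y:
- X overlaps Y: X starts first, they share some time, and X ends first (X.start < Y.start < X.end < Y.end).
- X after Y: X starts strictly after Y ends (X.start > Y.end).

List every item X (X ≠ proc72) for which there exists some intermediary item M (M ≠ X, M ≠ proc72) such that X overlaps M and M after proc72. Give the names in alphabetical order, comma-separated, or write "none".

proc66, proc71, proc73, proc75

Target proc72 = [14:55, 15:30].
Intermediaries M with M after proc72: proc68, proc76.
Via proc68 — items with X overlaps proc68: proc66, proc71, proc73, proc75.
Via proc76 — items with X overlaps proc76: none.
Union: proc66, proc71, proc73, proc75.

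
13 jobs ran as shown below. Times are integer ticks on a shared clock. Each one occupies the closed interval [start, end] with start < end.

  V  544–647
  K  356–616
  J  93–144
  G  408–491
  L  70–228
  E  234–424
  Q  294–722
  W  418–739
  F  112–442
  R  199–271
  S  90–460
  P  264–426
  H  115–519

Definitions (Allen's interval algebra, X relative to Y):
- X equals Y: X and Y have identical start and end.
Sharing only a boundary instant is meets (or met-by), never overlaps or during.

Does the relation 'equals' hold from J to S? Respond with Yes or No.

No

J = [93, 144], S = [90, 460].
Actual relation of J to S: during.
Asked whether 'equals' holds → No.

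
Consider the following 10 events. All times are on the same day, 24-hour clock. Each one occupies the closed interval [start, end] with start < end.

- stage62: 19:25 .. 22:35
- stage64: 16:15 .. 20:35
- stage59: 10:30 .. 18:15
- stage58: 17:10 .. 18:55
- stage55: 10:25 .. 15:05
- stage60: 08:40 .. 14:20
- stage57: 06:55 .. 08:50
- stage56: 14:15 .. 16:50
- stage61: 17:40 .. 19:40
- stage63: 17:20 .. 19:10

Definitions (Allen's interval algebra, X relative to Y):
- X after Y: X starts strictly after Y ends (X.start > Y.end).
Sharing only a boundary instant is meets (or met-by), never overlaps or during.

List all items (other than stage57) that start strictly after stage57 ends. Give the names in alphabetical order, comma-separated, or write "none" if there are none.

stage55, stage56, stage58, stage59, stage61, stage62, stage63, stage64

Target stage57 = [06:55, 08:50].
stage55 [10:25, 15:05] → after → yes.
stage56 [14:15, 16:50] → after → yes.
stage58 [17:10, 18:55] → after → yes.
stage59 [10:30, 18:15] → after → yes.
stage60 [08:40, 14:20] → overlapped-by → no.
stage61 [17:40, 19:40] → after → yes.
stage62 [19:25, 22:35] → after → yes.
stage63 [17:20, 19:10] → after → yes.
stage64 [16:15, 20:35] → after → yes.
Result: stage55, stage56, stage58, stage59, stage61, stage62, stage63, stage64.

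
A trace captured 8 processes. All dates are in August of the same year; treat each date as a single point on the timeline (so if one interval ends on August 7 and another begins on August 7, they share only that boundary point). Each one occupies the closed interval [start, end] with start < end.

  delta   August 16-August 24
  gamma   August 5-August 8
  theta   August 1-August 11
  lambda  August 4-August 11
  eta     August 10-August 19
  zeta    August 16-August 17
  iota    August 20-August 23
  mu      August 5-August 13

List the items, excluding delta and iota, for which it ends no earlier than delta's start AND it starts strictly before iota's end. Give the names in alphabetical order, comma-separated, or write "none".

Conditions: its end is no earlier than delta's start (X.end >= August 16) AND its start is strictly before iota's end (X.start < August 23).
eta: end August 19 >= August 16? ✓; start August 10 < August 23? ✓ → yes.
gamma: end August 8 >= August 16? ✗; start August 5 < August 23? ✓ → no.
lambda: end August 11 >= August 16? ✗; start August 4 < August 23? ✓ → no.
mu: end August 13 >= August 16? ✗; start August 5 < August 23? ✓ → no.
theta: end August 11 >= August 16? ✗; start August 1 < August 23? ✓ → no.
zeta: end August 17 >= August 16? ✓; start August 16 < August 23? ✓ → yes.
Result: eta, zeta.

eta, zeta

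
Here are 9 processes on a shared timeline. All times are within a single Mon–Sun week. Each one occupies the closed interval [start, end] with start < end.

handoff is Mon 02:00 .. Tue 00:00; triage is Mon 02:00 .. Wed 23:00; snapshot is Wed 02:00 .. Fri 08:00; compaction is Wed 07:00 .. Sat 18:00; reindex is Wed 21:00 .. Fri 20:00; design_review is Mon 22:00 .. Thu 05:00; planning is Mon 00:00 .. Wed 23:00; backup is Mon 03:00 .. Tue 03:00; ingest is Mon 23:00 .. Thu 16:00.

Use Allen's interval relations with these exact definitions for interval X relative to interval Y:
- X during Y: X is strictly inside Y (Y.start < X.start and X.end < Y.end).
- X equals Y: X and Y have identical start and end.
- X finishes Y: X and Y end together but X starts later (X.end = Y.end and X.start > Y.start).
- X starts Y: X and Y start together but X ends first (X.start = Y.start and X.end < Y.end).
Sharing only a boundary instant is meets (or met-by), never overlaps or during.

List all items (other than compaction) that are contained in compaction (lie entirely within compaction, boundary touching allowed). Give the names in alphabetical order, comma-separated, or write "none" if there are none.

Target compaction = [Wed 07:00, Sat 18:00].
backup [Mon 03:00, Tue 03:00] → before → no.
design_review [Mon 22:00, Thu 05:00] → overlaps → no.
handoff [Mon 02:00, Tue 00:00] → before → no.
ingest [Mon 23:00, Thu 16:00] → overlaps → no.
planning [Mon 00:00, Wed 23:00] → overlaps → no.
reindex [Wed 21:00, Fri 20:00] → during → yes.
snapshot [Wed 02:00, Fri 08:00] → overlaps → no.
triage [Mon 02:00, Wed 23:00] → overlaps → no.
Result: reindex.

reindex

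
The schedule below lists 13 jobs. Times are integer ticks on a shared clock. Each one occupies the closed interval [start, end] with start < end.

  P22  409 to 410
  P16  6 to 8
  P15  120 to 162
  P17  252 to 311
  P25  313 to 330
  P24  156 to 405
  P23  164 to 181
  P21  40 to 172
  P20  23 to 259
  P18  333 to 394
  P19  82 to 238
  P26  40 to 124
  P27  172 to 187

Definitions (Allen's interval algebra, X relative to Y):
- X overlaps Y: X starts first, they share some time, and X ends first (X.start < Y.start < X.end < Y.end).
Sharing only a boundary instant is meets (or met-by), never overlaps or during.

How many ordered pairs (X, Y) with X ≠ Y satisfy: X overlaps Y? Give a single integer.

Checking all 156 ordered pairs for relation 'overlaps'; matching pairs in alphabetical order:
(P15, P24): P15 overlaps P24 ✓
(P19, P24): P19 overlaps P24 ✓
(P20, P17): P20 overlaps P17 ✓
(P20, P24): P20 overlaps P24 ✓
(P21, P19): P21 overlaps P19 ✓
(P21, P23): P21 overlaps P23 ✓
(P21, P24): P21 overlaps P24 ✓
(P23, P27): P23 overlaps P27 ✓
(P26, P15): P26 overlaps P15 ✓
(P26, P19): P26 overlaps P19 ✓
Count: 10.

10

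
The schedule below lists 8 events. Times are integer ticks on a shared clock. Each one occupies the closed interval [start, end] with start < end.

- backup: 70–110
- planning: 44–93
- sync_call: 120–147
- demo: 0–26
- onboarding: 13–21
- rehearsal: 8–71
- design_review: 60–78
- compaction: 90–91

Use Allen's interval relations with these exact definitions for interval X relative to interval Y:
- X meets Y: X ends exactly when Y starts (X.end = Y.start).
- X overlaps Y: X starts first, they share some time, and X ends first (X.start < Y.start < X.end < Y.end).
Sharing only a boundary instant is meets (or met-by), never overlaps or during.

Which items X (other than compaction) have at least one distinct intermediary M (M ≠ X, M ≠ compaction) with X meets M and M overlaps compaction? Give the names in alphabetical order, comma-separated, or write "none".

Target compaction = [90, 91].
Intermediaries M with M overlaps compaction: none.
Union: none.

none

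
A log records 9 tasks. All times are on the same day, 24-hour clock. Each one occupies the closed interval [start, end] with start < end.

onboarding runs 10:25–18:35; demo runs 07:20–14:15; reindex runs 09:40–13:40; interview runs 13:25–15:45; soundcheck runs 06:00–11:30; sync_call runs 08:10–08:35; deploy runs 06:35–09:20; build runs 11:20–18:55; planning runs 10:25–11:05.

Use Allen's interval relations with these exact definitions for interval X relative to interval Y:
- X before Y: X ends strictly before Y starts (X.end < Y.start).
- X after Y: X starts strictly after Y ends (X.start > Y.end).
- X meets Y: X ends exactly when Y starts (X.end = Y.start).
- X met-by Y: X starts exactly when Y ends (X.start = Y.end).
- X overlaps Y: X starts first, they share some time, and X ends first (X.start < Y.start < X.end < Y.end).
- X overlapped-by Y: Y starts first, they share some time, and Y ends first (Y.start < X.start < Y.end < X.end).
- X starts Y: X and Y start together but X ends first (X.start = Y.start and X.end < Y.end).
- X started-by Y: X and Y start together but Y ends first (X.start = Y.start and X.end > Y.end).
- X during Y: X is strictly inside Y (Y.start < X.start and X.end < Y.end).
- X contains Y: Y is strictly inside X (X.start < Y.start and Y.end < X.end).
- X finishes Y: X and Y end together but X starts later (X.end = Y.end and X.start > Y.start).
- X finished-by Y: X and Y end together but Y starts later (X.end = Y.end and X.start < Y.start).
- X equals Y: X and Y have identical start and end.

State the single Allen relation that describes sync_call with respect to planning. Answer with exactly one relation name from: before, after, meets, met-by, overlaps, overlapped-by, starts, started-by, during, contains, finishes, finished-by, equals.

before

sync_call = [08:10, 08:35]; planning = [10:25, 11:05].
Compare endpoints: sync_call.start < planning.start, sync_call.start < planning.end, sync_call.end < planning.start, sync_call.end < planning.end.
That pattern is 'before'.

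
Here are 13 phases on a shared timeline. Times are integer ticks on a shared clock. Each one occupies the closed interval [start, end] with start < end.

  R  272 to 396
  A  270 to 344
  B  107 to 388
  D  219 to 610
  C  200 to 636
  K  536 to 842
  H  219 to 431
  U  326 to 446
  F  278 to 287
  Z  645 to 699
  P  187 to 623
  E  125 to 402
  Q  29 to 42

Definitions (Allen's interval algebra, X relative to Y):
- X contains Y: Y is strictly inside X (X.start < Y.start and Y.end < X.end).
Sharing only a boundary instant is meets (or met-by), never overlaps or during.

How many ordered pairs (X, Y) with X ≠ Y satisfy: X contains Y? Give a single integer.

Checking all 156 ordered pairs for relation 'contains'; matching pairs in alphabetical order:
(A, F): A contains F ✓
(B, A): B contains A ✓
(B, F): B contains F ✓
(C, A): C contains A ✓
(C, D): C contains D ✓
(C, F): C contains F ✓
(C, H): C contains H ✓
(C, R): C contains R ✓
(C, U): C contains U ✓
(D, A): D contains A ✓
(D, F): D contains F ✓
(D, R): D contains R ✓
(D, U): D contains U ✓
(E, A): E contains A ✓
(E, F): E contains F ✓
(E, R): E contains R ✓
(H, A): H contains A ✓
(H, F): H contains F ✓
(H, R): H contains R ✓
(K, Z): K contains Z ✓
(P, A): P contains A ✓
(P, D): P contains D ✓
(P, F): P contains F ✓
(P, H): P contains H ✓
... plus 3 further pairs not listed.
Count: 27.

27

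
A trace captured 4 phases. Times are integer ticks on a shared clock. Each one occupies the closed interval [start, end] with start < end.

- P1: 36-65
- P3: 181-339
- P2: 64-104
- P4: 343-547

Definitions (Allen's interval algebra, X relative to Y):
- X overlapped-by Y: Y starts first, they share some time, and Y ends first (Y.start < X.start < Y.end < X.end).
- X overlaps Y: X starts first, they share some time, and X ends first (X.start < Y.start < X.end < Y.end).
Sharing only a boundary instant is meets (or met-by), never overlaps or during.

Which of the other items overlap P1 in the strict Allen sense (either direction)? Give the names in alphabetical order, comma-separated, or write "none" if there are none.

P2

Target P1 = [36, 65].
P2 [64, 104] → overlapped-by → yes.
P3 [181, 339] → after → no.
P4 [343, 547] → after → no.
Result: P2.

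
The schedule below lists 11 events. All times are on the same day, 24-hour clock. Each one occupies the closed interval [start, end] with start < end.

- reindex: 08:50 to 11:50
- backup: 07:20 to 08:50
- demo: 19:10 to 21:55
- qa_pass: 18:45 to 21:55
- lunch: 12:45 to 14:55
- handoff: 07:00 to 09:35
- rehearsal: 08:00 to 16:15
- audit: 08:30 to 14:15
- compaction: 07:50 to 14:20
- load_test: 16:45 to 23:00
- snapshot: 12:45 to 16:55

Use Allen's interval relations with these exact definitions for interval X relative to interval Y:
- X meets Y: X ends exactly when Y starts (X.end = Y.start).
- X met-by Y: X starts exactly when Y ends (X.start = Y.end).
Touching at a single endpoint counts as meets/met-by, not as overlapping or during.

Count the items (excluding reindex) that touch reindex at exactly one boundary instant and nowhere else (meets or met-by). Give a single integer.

Target reindex = [08:50, 11:50].
audit [08:30, 14:15] → contains → no.
backup [07:20, 08:50] → meets → counts.
compaction [07:50, 14:20] → contains → no.
demo [19:10, 21:55] → after → no.
handoff [07:00, 09:35] → overlaps → no.
load_test [16:45, 23:00] → after → no.
lunch [12:45, 14:55] → after → no.
qa_pass [18:45, 21:55] → after → no.
rehearsal [08:00, 16:15] → contains → no.
snapshot [12:45, 16:55] → after → no.
Total: 1.

1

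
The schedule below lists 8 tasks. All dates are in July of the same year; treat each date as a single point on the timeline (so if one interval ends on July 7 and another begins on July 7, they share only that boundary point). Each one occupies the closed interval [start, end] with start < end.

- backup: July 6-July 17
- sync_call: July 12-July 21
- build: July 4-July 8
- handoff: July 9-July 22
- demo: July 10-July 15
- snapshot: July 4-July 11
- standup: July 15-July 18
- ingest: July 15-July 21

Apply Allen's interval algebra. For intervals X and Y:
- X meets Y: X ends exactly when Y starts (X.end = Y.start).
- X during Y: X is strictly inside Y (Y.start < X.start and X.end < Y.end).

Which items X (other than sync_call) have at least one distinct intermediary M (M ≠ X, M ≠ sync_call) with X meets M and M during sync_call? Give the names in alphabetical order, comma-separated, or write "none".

Target sync_call = [July 12, July 21].
Intermediaries M with M during sync_call: standup.
Via standup — items with X meets standup: demo.
Union: demo.

demo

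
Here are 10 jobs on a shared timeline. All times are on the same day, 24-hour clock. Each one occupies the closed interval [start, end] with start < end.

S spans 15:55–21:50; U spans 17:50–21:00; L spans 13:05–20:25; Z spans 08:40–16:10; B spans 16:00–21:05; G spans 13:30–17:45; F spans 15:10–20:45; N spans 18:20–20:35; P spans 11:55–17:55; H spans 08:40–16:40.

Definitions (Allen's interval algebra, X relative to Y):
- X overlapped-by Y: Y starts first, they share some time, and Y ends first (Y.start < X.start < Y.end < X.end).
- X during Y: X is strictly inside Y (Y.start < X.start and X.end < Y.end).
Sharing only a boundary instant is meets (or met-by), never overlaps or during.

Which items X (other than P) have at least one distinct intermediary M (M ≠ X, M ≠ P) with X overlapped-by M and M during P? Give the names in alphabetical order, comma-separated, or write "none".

Target P = [11:55, 17:55].
Intermediaries M with M during P: G.
Via G — items with X overlapped-by G: B, F, S.
Union: B, F, S.

B, F, S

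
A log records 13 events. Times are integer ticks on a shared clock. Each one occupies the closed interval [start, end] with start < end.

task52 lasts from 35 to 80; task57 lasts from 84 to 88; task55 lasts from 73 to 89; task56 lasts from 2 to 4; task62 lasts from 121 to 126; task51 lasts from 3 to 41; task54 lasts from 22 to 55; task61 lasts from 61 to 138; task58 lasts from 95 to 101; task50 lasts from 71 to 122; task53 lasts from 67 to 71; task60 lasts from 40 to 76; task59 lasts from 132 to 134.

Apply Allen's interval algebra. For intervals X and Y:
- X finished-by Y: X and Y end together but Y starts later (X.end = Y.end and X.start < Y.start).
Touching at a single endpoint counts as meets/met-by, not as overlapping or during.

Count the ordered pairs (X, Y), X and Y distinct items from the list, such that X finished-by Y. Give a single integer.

0

Checking all 156 ordered pairs for relation 'finished-by'; matching pairs in alphabetical order:
No pair satisfies it.
Count: 0.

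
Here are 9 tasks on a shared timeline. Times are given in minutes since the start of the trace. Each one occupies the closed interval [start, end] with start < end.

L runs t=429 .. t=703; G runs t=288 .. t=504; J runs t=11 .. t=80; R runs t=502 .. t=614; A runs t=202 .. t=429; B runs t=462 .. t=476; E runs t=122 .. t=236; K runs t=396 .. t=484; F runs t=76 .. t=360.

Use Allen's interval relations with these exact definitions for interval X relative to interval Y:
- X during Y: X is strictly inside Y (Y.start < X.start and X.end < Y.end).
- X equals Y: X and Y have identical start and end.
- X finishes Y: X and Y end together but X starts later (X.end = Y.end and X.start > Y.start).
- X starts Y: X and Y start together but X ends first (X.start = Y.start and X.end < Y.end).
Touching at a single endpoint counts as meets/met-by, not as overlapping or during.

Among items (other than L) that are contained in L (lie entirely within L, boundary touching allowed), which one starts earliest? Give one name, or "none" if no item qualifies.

B

Target L = [t=429, t=703].
A [t=202, t=429] → meets → excluded.
B [t=462, t=476] → during → candidate.
E [t=122, t=236] → before → excluded.
F [t=76, t=360] → before → excluded.
G [t=288, t=504] → overlaps → excluded.
J [t=11, t=80] → before → excluded.
K [t=396, t=484] → overlaps → excluded.
R [t=502, t=614] → during → candidate.
Among candidates, earliest start is t=462 → B.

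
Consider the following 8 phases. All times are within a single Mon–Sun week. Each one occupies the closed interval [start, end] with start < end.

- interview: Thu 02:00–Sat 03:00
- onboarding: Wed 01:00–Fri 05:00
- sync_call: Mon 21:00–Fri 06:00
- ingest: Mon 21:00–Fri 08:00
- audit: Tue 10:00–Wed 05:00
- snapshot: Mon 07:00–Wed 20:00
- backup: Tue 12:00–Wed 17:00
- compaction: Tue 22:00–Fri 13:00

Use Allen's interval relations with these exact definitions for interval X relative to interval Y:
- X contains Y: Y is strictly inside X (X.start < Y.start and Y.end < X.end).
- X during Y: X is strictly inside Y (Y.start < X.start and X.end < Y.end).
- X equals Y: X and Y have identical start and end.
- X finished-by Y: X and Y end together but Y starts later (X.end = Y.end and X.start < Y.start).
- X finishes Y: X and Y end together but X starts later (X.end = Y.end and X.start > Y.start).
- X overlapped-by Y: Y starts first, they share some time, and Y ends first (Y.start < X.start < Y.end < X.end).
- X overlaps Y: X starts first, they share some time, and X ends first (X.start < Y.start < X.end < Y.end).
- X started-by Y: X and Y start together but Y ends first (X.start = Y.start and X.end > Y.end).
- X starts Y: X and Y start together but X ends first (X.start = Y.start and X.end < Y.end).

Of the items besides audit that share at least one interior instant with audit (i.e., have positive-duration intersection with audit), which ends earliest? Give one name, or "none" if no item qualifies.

backup

Target audit = [Tue 10:00, Wed 05:00].
backup [Tue 12:00, Wed 17:00] → overlapped-by → candidate.
compaction [Tue 22:00, Fri 13:00] → overlapped-by → candidate.
ingest [Mon 21:00, Fri 08:00] → contains → candidate.
interview [Thu 02:00, Sat 03:00] → after → excluded.
onboarding [Wed 01:00, Fri 05:00] → overlapped-by → candidate.
snapshot [Mon 07:00, Wed 20:00] → contains → candidate.
sync_call [Mon 21:00, Fri 06:00] → contains → candidate.
Among candidates, earliest end is Wed 17:00 → backup.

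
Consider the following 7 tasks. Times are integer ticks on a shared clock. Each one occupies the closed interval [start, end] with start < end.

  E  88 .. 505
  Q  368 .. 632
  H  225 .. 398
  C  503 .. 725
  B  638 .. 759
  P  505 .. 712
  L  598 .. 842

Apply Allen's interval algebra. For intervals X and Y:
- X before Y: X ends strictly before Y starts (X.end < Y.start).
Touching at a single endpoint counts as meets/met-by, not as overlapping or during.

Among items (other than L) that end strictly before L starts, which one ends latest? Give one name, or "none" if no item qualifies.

E

Target L = [598, 842].
B [638, 759] → during → excluded.
C [503, 725] → overlaps → excluded.
E [88, 505] → before → candidate.
H [225, 398] → before → candidate.
P [505, 712] → overlaps → excluded.
Q [368, 632] → overlaps → excluded.
Among candidates, latest end is 505 → E.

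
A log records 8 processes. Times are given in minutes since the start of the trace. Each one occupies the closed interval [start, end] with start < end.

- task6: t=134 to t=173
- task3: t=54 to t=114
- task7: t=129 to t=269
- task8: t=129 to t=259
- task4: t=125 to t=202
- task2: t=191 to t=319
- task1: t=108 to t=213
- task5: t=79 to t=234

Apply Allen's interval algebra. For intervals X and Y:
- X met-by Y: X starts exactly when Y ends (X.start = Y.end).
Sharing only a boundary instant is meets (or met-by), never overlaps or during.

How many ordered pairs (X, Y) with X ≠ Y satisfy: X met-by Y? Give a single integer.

0

Checking all 56 ordered pairs for relation 'met-by'; matching pairs in alphabetical order:
No pair satisfies it.
Count: 0.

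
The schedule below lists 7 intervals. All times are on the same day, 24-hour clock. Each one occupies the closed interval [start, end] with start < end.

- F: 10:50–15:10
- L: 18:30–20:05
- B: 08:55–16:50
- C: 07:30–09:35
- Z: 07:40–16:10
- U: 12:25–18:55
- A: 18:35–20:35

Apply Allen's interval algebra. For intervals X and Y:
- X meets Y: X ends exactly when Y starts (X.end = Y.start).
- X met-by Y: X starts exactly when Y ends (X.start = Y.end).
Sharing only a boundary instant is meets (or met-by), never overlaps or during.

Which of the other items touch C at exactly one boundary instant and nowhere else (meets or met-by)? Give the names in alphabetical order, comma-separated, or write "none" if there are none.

Target C = [07:30, 09:35].
A [18:35, 20:35] → after → no.
B [08:55, 16:50] → overlapped-by → no.
F [10:50, 15:10] → after → no.
L [18:30, 20:05] → after → no.
U [12:25, 18:55] → after → no.
Z [07:40, 16:10] → overlapped-by → no.
Result: none.

none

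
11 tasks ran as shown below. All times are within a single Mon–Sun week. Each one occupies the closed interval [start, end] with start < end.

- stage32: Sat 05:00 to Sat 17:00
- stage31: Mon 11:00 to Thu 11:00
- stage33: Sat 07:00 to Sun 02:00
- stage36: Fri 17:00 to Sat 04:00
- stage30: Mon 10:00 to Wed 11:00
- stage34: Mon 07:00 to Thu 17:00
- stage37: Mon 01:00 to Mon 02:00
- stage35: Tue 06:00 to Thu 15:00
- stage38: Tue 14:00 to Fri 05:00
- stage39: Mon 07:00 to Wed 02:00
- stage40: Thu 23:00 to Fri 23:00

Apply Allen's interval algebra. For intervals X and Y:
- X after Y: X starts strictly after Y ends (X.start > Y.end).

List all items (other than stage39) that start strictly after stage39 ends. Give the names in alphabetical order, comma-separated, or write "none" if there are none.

stage32, stage33, stage36, stage40

Target stage39 = [Mon 07:00, Wed 02:00].
stage30 [Mon 10:00, Wed 11:00] → overlapped-by → no.
stage31 [Mon 11:00, Thu 11:00] → overlapped-by → no.
stage32 [Sat 05:00, Sat 17:00] → after → yes.
stage33 [Sat 07:00, Sun 02:00] → after → yes.
stage34 [Mon 07:00, Thu 17:00] → started-by → no.
stage35 [Tue 06:00, Thu 15:00] → overlapped-by → no.
stage36 [Fri 17:00, Sat 04:00] → after → yes.
stage37 [Mon 01:00, Mon 02:00] → before → no.
stage38 [Tue 14:00, Fri 05:00] → overlapped-by → no.
stage40 [Thu 23:00, Fri 23:00] → after → yes.
Result: stage32, stage33, stage36, stage40.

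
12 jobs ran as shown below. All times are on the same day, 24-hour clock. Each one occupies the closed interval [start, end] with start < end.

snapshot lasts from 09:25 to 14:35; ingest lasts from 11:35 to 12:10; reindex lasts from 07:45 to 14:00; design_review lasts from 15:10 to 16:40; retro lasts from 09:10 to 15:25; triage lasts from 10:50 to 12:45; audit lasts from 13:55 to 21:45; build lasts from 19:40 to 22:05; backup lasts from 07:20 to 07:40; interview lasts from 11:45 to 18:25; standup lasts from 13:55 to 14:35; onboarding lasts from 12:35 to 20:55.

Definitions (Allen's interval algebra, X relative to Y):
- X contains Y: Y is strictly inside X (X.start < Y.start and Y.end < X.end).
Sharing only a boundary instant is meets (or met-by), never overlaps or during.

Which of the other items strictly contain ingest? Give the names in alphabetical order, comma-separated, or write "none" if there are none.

reindex, retro, snapshot, triage

Target ingest = [11:35, 12:10].
audit [13:55, 21:45] → after → no.
backup [07:20, 07:40] → before → no.
build [19:40, 22:05] → after → no.
design_review [15:10, 16:40] → after → no.
interview [11:45, 18:25] → overlapped-by → no.
onboarding [12:35, 20:55] → after → no.
reindex [07:45, 14:00] → contains → yes.
retro [09:10, 15:25] → contains → yes.
snapshot [09:25, 14:35] → contains → yes.
standup [13:55, 14:35] → after → no.
triage [10:50, 12:45] → contains → yes.
Result: reindex, retro, snapshot, triage.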